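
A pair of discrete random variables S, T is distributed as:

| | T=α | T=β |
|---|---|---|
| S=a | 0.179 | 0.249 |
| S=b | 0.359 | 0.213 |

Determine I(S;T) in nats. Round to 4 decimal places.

Marginals: p(S) = (0.4280, 0.5720), p(T) = (0.5380, 0.4620).
I(S;T) = Σ p(x,y)·ln[p(x,y)/(p(x)p(y))].
  (a,α): 0.179·ln(0.7774) = -0.04508
  (a,β): 0.249·ln(1.2593) = 0.05740
  (b,α): 0.359·ln(1.1666) = 0.05531
  (b,β): 0.213·ln(0.8060) = -0.04593
Sum = 0.0217 nats.

0.0217 nats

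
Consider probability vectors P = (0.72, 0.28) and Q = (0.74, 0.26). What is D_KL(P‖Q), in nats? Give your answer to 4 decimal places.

D(P‖Q) = Σ p·ln(p/q).
  0.72·ln(0.72/0.74) = -0.01973
  0.28·ln(0.28/0.26) = 0.02075
D(P‖Q) = 0.0010 nats.

0.0010 nats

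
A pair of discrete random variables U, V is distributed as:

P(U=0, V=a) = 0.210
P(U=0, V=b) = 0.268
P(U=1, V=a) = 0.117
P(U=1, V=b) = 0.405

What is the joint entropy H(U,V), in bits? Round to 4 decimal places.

1.8722 bits

H(U,V) = −Σ p(x,y)·log₂ p(x,y) over all 4 cells.
  cell (0,a): −0.210·log₂0.210 = 0.47282
  cell (0,b): −0.268·log₂0.268 = 0.50912
  cell (1,a): −0.117·log₂0.117 = 0.36216
  cell (1,b): −0.405·log₂0.405 = 0.52812
Sum = 1.8722 bits.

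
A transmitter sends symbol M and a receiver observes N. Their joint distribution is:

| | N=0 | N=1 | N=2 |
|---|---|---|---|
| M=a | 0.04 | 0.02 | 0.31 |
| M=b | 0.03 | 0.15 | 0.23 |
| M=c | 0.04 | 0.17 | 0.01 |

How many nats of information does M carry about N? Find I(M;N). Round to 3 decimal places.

0.231 nats

Marginals: p(M) = (0.3700, 0.4100, 0.2200), p(N) = (0.1100, 0.3400, 0.5500).
I(M;N) = Σ p(x,y)·ln[p(x,y)/(p(x)p(y))].
  (a,0): 0.04·ln(0.9828) = -0.0007
  (a,1): 0.02·ln(0.1590) = -0.0368
  (a,2): 0.31·ln(1.5233) = 0.1305
  (b,0): 0.03·ln(0.6652) = -0.0122
  (b,1): 0.15·ln(1.0760) = 0.0110
  (b,2): 0.23·ln(1.0200) = 0.0045
  (c,0): 0.04·ln(1.6529) = 0.0201
  (c,1): 0.17·ln(2.2727) = 0.1396
  (c,2): 0.01·ln(0.0826) = -0.0249
Sum = 0.231 nats.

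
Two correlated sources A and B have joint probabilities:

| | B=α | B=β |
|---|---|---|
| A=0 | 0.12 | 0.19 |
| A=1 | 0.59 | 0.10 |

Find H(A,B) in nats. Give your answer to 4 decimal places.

H(A,B) = −Σ p(x,y)·ln p(x,y) over all 4 cells.
  cell (0,α): −0.12·ln0.12 = 0.25443
  cell (0,β): −0.19·ln0.19 = 0.31554
  cell (1,α): −0.59·ln0.59 = 0.31130
  cell (1,β): −0.10·ln0.10 = 0.23026
Sum = 1.1115 nats.

1.1115 nats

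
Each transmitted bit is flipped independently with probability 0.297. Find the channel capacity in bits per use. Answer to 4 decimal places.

0.1224 bits

Binary symmetric channel: C = 1 − h₂(ε) where h₂ is the binary entropy function.
h₂(0.297) = −0.297·log₂0.297 − 0.703·log₂0.703 = 0.8776.
C = 1 − 0.8776 = 0.1224 bits per channel use.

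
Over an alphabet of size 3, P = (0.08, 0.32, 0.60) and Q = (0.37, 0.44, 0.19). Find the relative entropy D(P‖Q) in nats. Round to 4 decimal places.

D(P‖Q) = Σ p·ln(p/q).
  0.08·ln(0.08/0.37) = -0.12252
  0.32·ln(0.32/0.44) = -0.10191
  0.60·ln(0.60/0.19) = 0.68994
D(P‖Q) = 0.4655 nats.

0.4655 nats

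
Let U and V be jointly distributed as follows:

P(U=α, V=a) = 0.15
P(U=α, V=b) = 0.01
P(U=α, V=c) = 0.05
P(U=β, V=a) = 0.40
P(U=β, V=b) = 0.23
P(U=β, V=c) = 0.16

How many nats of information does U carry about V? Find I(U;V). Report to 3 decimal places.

Marginals: p(U) = (0.2100, 0.7900), p(V) = (0.5500, 0.2400, 0.2100).
I(U;V) = H(U) + H(V) − H(U,V).
H(U) = 0.5140, H(V) = 0.9991, H(U,V) = 1.4782.
I(U;V) = 0.5140 + 0.9991 − 1.4782 = 0.035 nats.

0.035 nats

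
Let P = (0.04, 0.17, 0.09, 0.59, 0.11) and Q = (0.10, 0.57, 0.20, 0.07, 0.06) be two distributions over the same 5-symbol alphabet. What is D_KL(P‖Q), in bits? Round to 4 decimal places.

1.4573 bits

D(P‖Q) = Σ p·log₂(p/q).
  0.04·log₂(0.04/0.10) = -0.05288
  0.17·log₂(0.17/0.57) = -0.29672
  0.09·log₂(0.09/0.20) = -0.10368
  0.59·log₂(0.59/0.07) = 1.81442
  0.11·log₂(0.11/0.06) = 0.09619
D(P‖Q) = 1.4573 bits.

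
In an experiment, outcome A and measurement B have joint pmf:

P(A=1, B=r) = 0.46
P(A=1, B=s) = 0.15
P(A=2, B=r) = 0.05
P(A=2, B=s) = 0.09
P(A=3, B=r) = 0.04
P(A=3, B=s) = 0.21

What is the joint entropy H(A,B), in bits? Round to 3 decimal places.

2.113 bits

H(A,B) = −Σ p(x,y)·log₂ p(x,y) over all 6 cells.
  cell (1,r): −0.46·log₂0.46 = 0.5153
  cell (1,s): −0.15·log₂0.15 = 0.4105
  cell (2,r): −0.05·log₂0.05 = 0.2161
  cell (2,s): −0.09·log₂0.09 = 0.3127
  cell (3,r): −0.04·log₂0.04 = 0.1858
  cell (3,s): −0.21·log₂0.21 = 0.4728
Sum = 2.113 bits.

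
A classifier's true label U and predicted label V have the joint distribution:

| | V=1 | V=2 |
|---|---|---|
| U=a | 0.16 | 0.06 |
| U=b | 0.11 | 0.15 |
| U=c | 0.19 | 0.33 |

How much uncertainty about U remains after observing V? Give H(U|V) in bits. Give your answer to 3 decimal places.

Chain rule: H(U|V) = H(U,V) − H(V).
Marginals: p(U) = (0.2200, 0.2600, 0.5200), p(V) = (0.4600, 0.5400).
H(U,V) = 2.4104 bits; H(V) = 0.9954 bits.
H(U|V) = 2.4104 − 0.9954 = 1.415 bits.

1.415 bits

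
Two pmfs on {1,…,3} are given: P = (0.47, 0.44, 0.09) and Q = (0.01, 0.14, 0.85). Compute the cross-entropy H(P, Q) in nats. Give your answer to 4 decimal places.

3.0441 nats

H(P,Q) = −Σ p·ln q.
  −0.47·ln(0.01) = 2.16443
  −0.44·ln(0.14) = 0.86509
  −0.09·ln(0.85) = 0.01463
H(P,Q) = 3.0441 nats.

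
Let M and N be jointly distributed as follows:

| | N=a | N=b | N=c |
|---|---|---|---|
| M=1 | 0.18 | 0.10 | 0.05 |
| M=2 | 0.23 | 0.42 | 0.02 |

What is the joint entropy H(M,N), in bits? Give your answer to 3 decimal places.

2.120 bits

H(M,N) = −Σ p(x,y)·log₂ p(x,y) over all 6 cells.
  cell (1,a): −0.18·log₂0.18 = 0.4453
  cell (1,b): −0.10·log₂0.10 = 0.3322
  cell (1,c): −0.05·log₂0.05 = 0.2161
  cell (2,a): −0.23·log₂0.23 = 0.4877
  cell (2,b): −0.42·log₂0.42 = 0.5256
  cell (2,c): −0.02·log₂0.02 = 0.1129
Sum = 2.120 bits.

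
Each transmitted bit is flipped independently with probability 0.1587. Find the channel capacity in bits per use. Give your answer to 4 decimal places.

Binary symmetric channel: C = 1 − h₂(ε) where h₂ is the binary entropy function.
h₂(0.1587) = −0.1587·log₂0.1587 − 0.8413·log₂0.8413 = 0.6312.
C = 1 − 0.6312 = 0.3688 bits per channel use.

0.3688 bits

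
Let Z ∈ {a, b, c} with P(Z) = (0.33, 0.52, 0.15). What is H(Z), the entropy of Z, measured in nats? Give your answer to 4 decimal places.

H(Z) = −Σ p·ln p.
  −(0.33)·ln(0.33) = 0.36586
  −(0.52)·ln(0.52) = 0.34004
  −(0.15)·ln(0.15) = 0.28457
Sum: 0.36586 + 0.34004 + 0.28457 = 0.9905 nats.

0.9905 nats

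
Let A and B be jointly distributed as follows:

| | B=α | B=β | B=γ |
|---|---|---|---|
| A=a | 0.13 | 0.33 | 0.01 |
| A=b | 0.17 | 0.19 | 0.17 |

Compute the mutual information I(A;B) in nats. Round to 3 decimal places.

0.106 nats

Marginals: p(A) = (0.4700, 0.5300), p(B) = (0.3000, 0.5200, 0.1800).
I(A;B) = Σ p(x,y)·ln[p(x,y)/(p(x)p(y))].
  (a,α): 0.13·ln(0.9220) = -0.0106
  (a,β): 0.33·ln(1.3502) = 0.0991
  (a,γ): 0.01·ln(0.1182) = -0.0214
  (b,α): 0.17·ln(1.0692) = 0.0114
  (b,β): 0.19·ln(0.6894) = -0.0707
  (b,γ): 0.17·ln(1.7820) = 0.0982
Sum = 0.106 nats.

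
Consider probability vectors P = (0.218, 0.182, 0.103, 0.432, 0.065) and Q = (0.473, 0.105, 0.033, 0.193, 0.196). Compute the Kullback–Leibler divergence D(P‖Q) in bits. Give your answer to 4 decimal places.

D(P‖Q) = Σ p·log₂(p/q).
  0.218·log₂(0.218/0.473) = -0.24362
  0.182·log₂(0.182/0.105) = 0.14443
  0.103·log₂(0.103/0.033) = 0.16914
  0.432·log₂(0.432/0.193) = 0.50217
  0.065·log₂(0.065/0.196) = -0.10350
D(P‖Q) = 0.4686 bits.

0.4686 bits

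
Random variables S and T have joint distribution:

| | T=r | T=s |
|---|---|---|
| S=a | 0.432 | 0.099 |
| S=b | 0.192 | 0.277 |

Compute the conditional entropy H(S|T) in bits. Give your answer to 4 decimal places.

Marginals: p(S) = (0.5310, 0.4690), p(T) = (0.6240, 0.3760).
H(S|T) = Σ p(T) · H(S|T=·).
  T=r: p=0.6240, H(S|T=r) = 0.8905
  T=s: p=0.3760, H(S|T=s) = 0.8317
Weighted sum = 0.8684 bits.

0.8684 bits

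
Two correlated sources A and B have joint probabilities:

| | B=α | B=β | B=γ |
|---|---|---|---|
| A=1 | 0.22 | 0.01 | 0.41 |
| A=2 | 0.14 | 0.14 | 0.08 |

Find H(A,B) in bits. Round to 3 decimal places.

H(A,B) = −Σ p(x,y)·log₂ p(x,y) over all 6 cells.
  cell (1,α): −0.22·log₂0.22 = 0.4806
  cell (1,β): −0.01·log₂0.01 = 0.0664
  cell (1,γ): −0.41·log₂0.41 = 0.5274
  cell (2,α): −0.14·log₂0.14 = 0.3971
  cell (2,β): −0.14·log₂0.14 = 0.3971
  cell (2,γ): −0.08·log₂0.08 = 0.2915
Sum = 2.160 bits.

2.160 bits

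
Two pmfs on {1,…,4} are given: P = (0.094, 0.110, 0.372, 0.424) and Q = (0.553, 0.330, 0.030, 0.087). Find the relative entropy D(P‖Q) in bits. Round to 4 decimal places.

D(P‖Q) = Σ p·log₂(p/q).
  0.094·log₂(0.094/0.553) = -0.24032
  0.110·log₂(0.110/0.330) = -0.17435
  0.372·log₂(0.372/0.030) = 1.35120
  0.424·log₂(0.424/0.087) = 0.96883
D(P‖Q) = 1.9054 bits.

1.9054 bits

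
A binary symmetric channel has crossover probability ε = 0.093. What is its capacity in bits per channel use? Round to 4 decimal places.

0.5536 bits

Binary symmetric channel: C = 1 − h₂(ε) where h₂ is the binary entropy function.
h₂(0.093) = −0.093·log₂0.093 − 0.907·log₂0.907 = 0.4464.
C = 1 − 0.4464 = 0.5536 bits per channel use.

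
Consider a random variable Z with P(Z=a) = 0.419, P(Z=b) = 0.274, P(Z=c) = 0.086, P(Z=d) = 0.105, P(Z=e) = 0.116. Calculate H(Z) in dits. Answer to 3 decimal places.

0.615 dits

H(Z) = −Σ p·log₁₀ p.
  −(0.419)·log₁₀(0.419) = 0.1583
  −(0.274)·log₁₀(0.274) = 0.1541
  −(0.086)·log₁₀(0.086) = 0.0916
  −(0.105)·log₁₀(0.105) = 0.1028
  −(0.116)·log₁₀(0.116) = 0.1085
Sum: 0.1583 + 0.1541 + 0.0916 + 0.1028 + 0.1085 = 0.615 dits.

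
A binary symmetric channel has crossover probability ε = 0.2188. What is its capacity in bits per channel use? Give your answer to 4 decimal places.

Binary symmetric channel: C = 1 − h₂(ε) where h₂ is the binary entropy function.
h₂(0.2188) = −0.2188·log₂0.2188 − 0.7812·log₂0.7812 = 0.7580.
C = 1 − 0.7580 = 0.2420 bits per channel use.

0.2420 bits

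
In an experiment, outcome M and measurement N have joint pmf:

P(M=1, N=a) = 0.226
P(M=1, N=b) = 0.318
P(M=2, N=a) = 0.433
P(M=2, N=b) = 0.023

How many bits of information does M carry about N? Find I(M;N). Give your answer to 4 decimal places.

0.2616 bits

Marginals: p(M) = (0.5440, 0.4560), p(N) = (0.6590, 0.3410).
I(M;N) = Σ p(x,y)·log₂[p(x,y)/(p(x)p(y))].
  (1,a): 0.226·log₂(0.6304) = -0.15043
  (1,b): 0.318·log₂(1.7142) = 0.24727
  (2,a): 0.433·log₂(1.4409) = 0.22818
  (2,b): 0.023·log₂(0.1479) = -0.06341
Sum = 0.2616 bits.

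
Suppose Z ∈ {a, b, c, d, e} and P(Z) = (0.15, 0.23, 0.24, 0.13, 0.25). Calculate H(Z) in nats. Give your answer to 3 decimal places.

1.577 nats

H(Z) = −Σ p·ln p.
  −(0.15)·ln(0.15) = 0.2846
  −(0.23)·ln(0.23) = 0.3380
  −(0.24)·ln(0.24) = 0.3425
  −(0.13)·ln(0.13) = 0.2652
  −(0.25)·ln(0.25) = 0.3466
Sum: 0.2846 + 0.3380 + 0.3425 + 0.2652 + 0.3466 = 1.577 nats.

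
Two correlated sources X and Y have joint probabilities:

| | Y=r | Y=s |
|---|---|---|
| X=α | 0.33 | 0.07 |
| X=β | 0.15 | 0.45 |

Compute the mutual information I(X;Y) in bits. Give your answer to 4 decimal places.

Marginals: p(X) = (0.4000, 0.6000), p(Y) = (0.4800, 0.5200).
I(X;Y) = H(X) + H(Y) − H(X,Y).
H(X) = 0.9710, H(Y) = 0.9988, H(X,Y) = 1.7253.
I(X;Y) = 0.9710 + 0.9988 − 1.7253 = 0.2445 bits.

0.2445 bits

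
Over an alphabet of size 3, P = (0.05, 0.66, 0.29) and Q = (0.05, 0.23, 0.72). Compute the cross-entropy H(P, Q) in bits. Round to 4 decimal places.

H(P,Q) = −Σ p·log₂ q.
  −0.05·log₂(0.05) = 0.21610
  −0.66·log₂(0.23) = 1.39939
  −0.29·log₂(0.72) = 0.13744
H(P,Q) = 1.7529 bits.

1.7529 bits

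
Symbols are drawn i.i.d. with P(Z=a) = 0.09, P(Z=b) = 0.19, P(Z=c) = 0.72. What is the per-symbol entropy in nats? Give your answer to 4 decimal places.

H(Z) = −Σ p·ln p.
  −(0.09)·ln(0.09) = 0.21672
  −(0.19)·ln(0.19) = 0.31554
  −(0.72)·ln(0.72) = 0.23652
Sum: 0.21672 + 0.31554 + 0.23652 = 0.7688 nats.

0.7688 nats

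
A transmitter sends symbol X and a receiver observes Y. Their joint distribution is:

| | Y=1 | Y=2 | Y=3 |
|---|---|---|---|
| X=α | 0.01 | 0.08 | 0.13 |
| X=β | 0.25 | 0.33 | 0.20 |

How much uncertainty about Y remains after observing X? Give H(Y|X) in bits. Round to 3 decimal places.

Chain rule: H(Y|X) = H(X,Y) − H(X).
Marginals: p(X) = (0.2200, 0.7800), p(Y) = (0.2600, 0.4100, 0.3300).
H(X,Y) = 2.2328 bits; H(X) = 0.7602 bits.
H(Y|X) = 2.2328 − 0.7602 = 1.473 bits.

1.473 bits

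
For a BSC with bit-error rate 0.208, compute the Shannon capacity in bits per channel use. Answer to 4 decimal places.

Binary symmetric channel: C = 1 − h₂(ε) where h₂ is the binary entropy function.
h₂(0.208) = −0.208·log₂0.208 − 0.792·log₂0.792 = 0.7376.
C = 1 − 0.7376 = 0.2624 bits per channel use.

0.2624 bits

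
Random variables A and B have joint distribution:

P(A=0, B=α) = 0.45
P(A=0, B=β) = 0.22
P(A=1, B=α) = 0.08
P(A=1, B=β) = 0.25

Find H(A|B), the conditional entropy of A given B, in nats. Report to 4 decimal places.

0.5497 nats

Marginals: p(A) = (0.6700, 0.3300), p(B) = (0.5300, 0.4700).
H(A|B) = Σ p(B) · H(A|B=·).
  B=α: p=0.5300, H(A|B=α) = 0.4243
  B=β: p=0.4700, H(A|B=β) = 0.6911
Weighted sum = 0.5497 nats.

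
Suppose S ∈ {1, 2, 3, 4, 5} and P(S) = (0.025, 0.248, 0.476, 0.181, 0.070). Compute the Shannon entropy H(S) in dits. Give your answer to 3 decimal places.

0.559 dits

H(S) = −Σ p·log₁₀ p.
  −(0.025)·log₁₀(0.025) = 0.0401
  −(0.248)·log₁₀(0.248) = 0.1502
  −(0.476)·log₁₀(0.476) = 0.1535
  −(0.181)·log₁₀(0.181) = 0.1344
  −(0.070)·log₁₀(0.070) = 0.0808
Sum: 0.0401 + 0.1502 + 0.1535 + 0.1344 + 0.0808 = 0.559 dits.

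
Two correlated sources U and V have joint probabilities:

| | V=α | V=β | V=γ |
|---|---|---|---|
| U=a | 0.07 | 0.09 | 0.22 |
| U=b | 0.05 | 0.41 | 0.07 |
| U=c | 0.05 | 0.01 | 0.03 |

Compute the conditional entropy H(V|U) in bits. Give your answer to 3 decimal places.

Marginals: p(U) = (0.3800, 0.5300, 0.0900), p(V) = (0.1700, 0.5100, 0.3200).
H(V|U) = Σ p(U) · H(V|U=·).
  U=a: p=0.3800, H(V|U=a) = 1.3982
  U=b: p=0.5300, H(V|U=b) = 0.9936
  U=c: p=0.0900, H(V|U=c) = 1.3516
Weighted sum = 1.180 bits.

1.180 bits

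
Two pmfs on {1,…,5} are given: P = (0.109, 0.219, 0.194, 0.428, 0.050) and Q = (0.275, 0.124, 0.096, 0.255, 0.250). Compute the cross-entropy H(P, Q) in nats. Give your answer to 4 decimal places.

H(P,Q) = −Σ p·ln q.
  −0.109·ln(0.275) = 0.14072
  −0.219·ln(0.124) = 0.45716
  −0.194·ln(0.096) = 0.45462
  −0.428·ln(0.255) = 0.58486
  −0.050·ln(0.250) = 0.06931
H(P,Q) = 1.7067 nats.

1.7067 nats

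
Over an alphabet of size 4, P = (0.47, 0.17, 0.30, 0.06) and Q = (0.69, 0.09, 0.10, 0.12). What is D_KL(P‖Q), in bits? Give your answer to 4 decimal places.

0.3111 bits

D(P‖Q) = Σ p·log₂(p/q).
  0.47·log₂(0.47/0.69) = -0.26035
  0.17·log₂(0.17/0.09) = 0.15598
  0.30·log₂(0.30/0.10) = 0.47549
  0.06·log₂(0.06/0.12) = -0.06000
D(P‖Q) = 0.3111 bits.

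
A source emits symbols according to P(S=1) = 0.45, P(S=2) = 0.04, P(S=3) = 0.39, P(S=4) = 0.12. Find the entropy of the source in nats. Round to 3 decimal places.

H(S) = −Σ p·ln p.
  −(0.45)·ln(0.45) = 0.3593
  −(0.04)·ln(0.04) = 0.1288
  −(0.39)·ln(0.39) = 0.3672
  −(0.12)·ln(0.12) = 0.2544
Sum: 0.3593 + 0.1288 + 0.3672 + 0.2544 = 1.110 nats.

1.110 nats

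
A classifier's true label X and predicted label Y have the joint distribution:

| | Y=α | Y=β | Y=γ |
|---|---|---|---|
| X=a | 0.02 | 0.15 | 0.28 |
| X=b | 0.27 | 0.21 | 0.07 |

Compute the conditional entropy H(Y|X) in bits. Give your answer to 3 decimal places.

Chain rule: H(Y|X) = H(X,Y) − H(X).
Marginals: p(X) = (0.4500, 0.5500), p(Y) = (0.2900, 0.3600, 0.3500).
H(X,Y) = 2.2890 bits; H(X) = 0.9928 bits.
H(Y|X) = 2.2890 − 0.9928 = 1.296 bits.

1.296 bits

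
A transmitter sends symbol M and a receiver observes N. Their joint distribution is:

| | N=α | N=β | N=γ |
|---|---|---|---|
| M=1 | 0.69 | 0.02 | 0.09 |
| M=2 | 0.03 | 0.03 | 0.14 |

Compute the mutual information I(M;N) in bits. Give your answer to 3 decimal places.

0.271 bits

Marginals: p(M) = (0.8000, 0.2000), p(N) = (0.7200, 0.0500, 0.2300).
I(M;N) = Σ p(x,y)·log₂[p(x,y)/(p(x)p(y))].
  (1,α): 0.69·log₂(1.1979) = 0.1798
  (1,β): 0.02·log₂(0.5000) = -0.0200
  (1,γ): 0.09·log₂(0.4891) = -0.0929
  (2,α): 0.03·log₂(0.2083) = -0.0679
  (2,β): 0.03·log₂(3.0000) = 0.0475
  (2,γ): 0.14·log₂(3.0435) = 0.2248
Sum = 0.271 bits.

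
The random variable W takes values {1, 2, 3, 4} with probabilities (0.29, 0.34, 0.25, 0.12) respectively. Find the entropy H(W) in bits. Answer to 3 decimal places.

H(W) = −Σ p·log₂ p.
  −(0.29)·log₂(0.29) = 0.5179
  −(0.34)·log₂(0.34) = 0.5292
  −(0.25)·log₂(0.25) = 0.5000
  −(0.12)·log₂(0.12) = 0.3671
Sum: 0.5179 + 0.5292 + 0.5000 + 0.3671 = 1.914 bits.

1.914 bits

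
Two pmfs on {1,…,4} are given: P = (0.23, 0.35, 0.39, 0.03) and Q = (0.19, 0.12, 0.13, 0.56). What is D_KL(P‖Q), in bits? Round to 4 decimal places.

D(P‖Q) = Σ p·log₂(p/q).
  0.23·log₂(0.23/0.19) = 0.06340
  0.35·log₂(0.35/0.12) = 0.54051
  0.39·log₂(0.39/0.13) = 0.61814
  0.03·log₂(0.03/0.56) = -0.12667
D(P‖Q) = 1.0954 bits.

1.0954 bits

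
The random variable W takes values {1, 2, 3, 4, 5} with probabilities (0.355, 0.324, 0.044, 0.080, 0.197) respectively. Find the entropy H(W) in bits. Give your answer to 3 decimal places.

H(W) = −Σ p·log₂ p.
  −(0.355)·log₂(0.355) = 0.5304
  −(0.324)·log₂(0.324) = 0.5268
  −(0.044)·log₂(0.044) = 0.1983
  −(0.080)·log₂(0.080) = 0.2915
  −(0.197)·log₂(0.197) = 0.4617
Sum: 0.5304 + 0.5268 + 0.1983 + 0.2915 + 0.4617 = 2.009 bits.

2.009 bits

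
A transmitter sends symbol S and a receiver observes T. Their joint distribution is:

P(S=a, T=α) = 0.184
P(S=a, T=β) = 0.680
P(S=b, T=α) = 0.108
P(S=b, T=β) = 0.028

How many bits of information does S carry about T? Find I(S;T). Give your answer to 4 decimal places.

0.1260 bits

Marginals: p(S) = (0.8640, 0.1360), p(T) = (0.2920, 0.7080).
I(S;T) = Σ p(x,y)·log₂[p(x,y)/(p(x)p(y))].
  (a,α): 0.184·log₂(0.7293) = -0.08379
  (a,β): 0.680·log₂(1.1116) = 0.10382
  (b,α): 0.108·log₂(2.7196) = 0.15589
  (b,β): 0.028·log₂(0.2908) = -0.04989
Sum = 0.1260 bits.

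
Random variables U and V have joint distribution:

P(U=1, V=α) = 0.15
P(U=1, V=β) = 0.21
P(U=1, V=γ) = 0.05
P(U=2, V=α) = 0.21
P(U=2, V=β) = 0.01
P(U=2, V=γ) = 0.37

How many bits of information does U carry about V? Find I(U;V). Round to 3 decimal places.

Marginals: p(U) = (0.4100, 0.5900), p(V) = (0.3600, 0.2200, 0.4200).
I(U;V) = H(U) + H(V) − H(U,V).
H(U) = 0.9765, H(V) = 1.5368, H(U,V) = 2.1695.
I(U;V) = 0.9765 + 1.5368 − 2.1695 = 0.344 bits.

0.344 bits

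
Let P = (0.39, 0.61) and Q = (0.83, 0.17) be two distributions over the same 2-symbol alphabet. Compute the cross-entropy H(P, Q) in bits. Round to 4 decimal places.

H(P,Q) = −Σ p·log₂ q.
  −0.39·log₂(0.83) = 0.10484
  −0.61·log₂(0.17) = 1.55940
H(P,Q) = 1.6642 bits.

1.6642 bits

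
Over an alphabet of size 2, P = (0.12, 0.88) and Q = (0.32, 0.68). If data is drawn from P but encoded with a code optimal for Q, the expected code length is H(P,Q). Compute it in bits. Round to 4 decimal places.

0.6869 bits

H(P,Q) = −Σ p·log₂ q.
  −0.12·log₂(0.32) = 0.19726
  −0.88·log₂(0.68) = 0.48963
H(P,Q) = 0.6869 bits.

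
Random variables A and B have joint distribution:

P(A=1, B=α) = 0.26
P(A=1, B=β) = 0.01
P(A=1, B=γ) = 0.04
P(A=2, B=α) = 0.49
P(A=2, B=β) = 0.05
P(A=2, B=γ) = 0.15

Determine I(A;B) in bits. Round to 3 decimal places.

Marginals: p(A) = (0.3100, 0.6900), p(B) = (0.7500, 0.0600, 0.1900).
I(A;B) = H(A) + H(B) − H(A,B).
H(A) = 0.8932, H(B) = 1.0100, H(A,B) = 1.8884.
I(A;B) = 0.8932 + 1.0100 − 1.8884 = 0.015 bits.

0.015 bits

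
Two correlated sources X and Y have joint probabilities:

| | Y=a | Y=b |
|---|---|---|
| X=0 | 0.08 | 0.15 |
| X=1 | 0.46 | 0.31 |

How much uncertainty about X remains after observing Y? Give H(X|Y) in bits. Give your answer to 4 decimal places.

Marginals: p(X) = (0.2300, 0.7700), p(Y) = (0.5400, 0.4600).
H(X|Y) = Σ p(Y) · H(X|Y=·).
  Y=a: p=0.5400, H(X|Y=a) = 0.6052
  Y=b: p=0.4600, H(X|Y=b) = 0.9109
Weighted sum = 0.7458 bits.

0.7458 bits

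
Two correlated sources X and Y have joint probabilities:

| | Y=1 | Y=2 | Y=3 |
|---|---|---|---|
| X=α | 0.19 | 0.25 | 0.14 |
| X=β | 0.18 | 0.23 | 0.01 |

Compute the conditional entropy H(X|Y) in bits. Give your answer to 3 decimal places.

0.902 bits

Marginals: p(X) = (0.5800, 0.4200), p(Y) = (0.3700, 0.4800, 0.1500).
H(X|Y) = Σ p(Y) · H(X|Y=·).
  Y=1: p=0.3700, H(X|Y=1) = 0.9995
  Y=2: p=0.4800, H(X|Y=2) = 0.9987
  Y=3: p=0.1500, H(X|Y=3) = 0.3534
Weighted sum = 0.902 bits.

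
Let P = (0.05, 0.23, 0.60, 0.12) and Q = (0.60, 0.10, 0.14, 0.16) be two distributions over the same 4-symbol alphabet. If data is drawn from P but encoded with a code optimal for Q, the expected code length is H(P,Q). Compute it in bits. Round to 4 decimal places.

2.8201 bits

H(P,Q) = −Σ p·log₂ q.
  −0.05·log₂(0.60) = 0.03685
  −0.23·log₂(0.10) = 0.76404
  −0.60·log₂(0.14) = 1.70190
  −0.12·log₂(0.16) = 0.31726
H(P,Q) = 2.8201 bits.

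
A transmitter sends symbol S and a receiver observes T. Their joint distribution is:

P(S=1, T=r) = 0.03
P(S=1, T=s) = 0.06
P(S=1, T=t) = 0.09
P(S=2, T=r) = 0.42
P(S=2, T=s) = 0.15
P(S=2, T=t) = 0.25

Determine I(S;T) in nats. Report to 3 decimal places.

0.039 nats

Marginals: p(S) = (0.1800, 0.8200), p(T) = (0.4500, 0.2100, 0.3400).
I(S;T) = Σ p(x,y)·ln[p(x,y)/(p(x)p(y))].
  (1,r): 0.03·ln(0.3704) = -0.0298
  (1,s): 0.06·ln(1.5873) = 0.0277
  (1,t): 0.09·ln(1.4706) = 0.0347
  (2,r): 0.42·ln(1.1382) = 0.0544
  (2,s): 0.15·ln(0.8711) = -0.0207
  (2,t): 0.25·ln(0.8967) = -0.0273
Sum = 0.039 nats.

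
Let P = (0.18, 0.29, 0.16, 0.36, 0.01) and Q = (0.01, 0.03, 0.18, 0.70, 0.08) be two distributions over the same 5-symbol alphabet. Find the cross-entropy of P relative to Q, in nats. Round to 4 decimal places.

H(P,Q) = −Σ p·ln q.
  −0.18·ln(0.01) = 0.82893
  −0.29·ln(0.03) = 1.01690
  −0.16·ln(0.18) = 0.27437
  −0.36·ln(0.70) = 0.12840
  −0.01·ln(0.08) = 0.02526
H(P,Q) = 2.2739 nats.

2.2739 nats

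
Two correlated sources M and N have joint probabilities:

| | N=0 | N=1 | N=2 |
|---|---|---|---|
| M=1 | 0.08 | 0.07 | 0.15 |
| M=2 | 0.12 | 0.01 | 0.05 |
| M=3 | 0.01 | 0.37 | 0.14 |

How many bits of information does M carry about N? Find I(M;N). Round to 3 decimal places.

Marginals: p(M) = (0.3000, 0.1800, 0.5200), p(N) = (0.2100, 0.4500, 0.3400).
I(M;N) = H(M) + H(N) − H(M,N).
H(M) = 1.4570, H(N) = 1.5204, H(M,N) = 2.6145.
I(M;N) = 1.4570 + 1.5204 − 2.6145 = 0.363 bits.

0.363 bits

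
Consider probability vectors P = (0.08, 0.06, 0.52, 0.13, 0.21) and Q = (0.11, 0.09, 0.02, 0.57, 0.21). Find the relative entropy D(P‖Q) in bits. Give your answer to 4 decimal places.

D(P‖Q) = Σ p·log₂(p/q).
  0.08·log₂(0.08/0.11) = -0.03675
  0.06·log₂(0.06/0.09) = -0.03510
  0.52·log₂(0.52/0.02) = 2.44423
  0.13·log₂(0.13/0.57) = -0.27722
  0.21·log₂(0.21/0.21) = 0.00000
D(P‖Q) = 2.0952 bits.

2.0952 bits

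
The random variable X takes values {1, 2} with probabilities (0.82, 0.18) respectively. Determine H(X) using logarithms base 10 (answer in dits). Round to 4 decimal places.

0.2047 dits

H(X) = −Σ p·log₁₀ p.
  −(0.82)·log₁₀(0.82) = 0.07067
  −(0.18)·log₁₀(0.18) = 0.13405
Sum: 0.07067 + 0.13405 = 0.2047 dits.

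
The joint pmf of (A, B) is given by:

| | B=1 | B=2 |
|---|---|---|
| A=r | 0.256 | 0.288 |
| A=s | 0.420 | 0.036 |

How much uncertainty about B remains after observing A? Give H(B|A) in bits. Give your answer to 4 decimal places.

0.7243 bits

Chain rule: H(B|A) = H(A,B) − H(A).
Marginals: p(A) = (0.5440, 0.4560), p(B) = (0.6760, 0.3240).
H(A,B) = 1.7187 bits; H(A) = 0.9944 bits.
H(B|A) = 1.7187 − 0.9944 = 0.7243 bits.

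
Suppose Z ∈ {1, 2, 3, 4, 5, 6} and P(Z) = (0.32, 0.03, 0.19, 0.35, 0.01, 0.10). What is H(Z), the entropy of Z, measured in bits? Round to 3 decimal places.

H(Z) = −Σ p·log₂ p.
  −(0.32)·log₂(0.32) = 0.5260
  −(0.03)·log₂(0.03) = 0.1518
  −(0.19)·log₂(0.19) = 0.4552
  −(0.35)·log₂(0.35) = 0.5301
  −(0.01)·log₂(0.01) = 0.0664
  −(0.10)·log₂(0.10) = 0.3322
Sum: 0.5260 + 0.1518 + 0.4552 + 0.5301 + 0.0664 + 0.3322 = 2.062 bits.

2.062 bits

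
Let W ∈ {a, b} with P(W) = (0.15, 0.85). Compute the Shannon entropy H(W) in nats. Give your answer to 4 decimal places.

H(W) = −Σ p·ln p.
  −(0.15)·ln(0.15) = 0.28457
  −(0.85)·ln(0.85) = 0.13814
Sum: 0.28457 + 0.13814 = 0.4227 nats.

0.4227 nats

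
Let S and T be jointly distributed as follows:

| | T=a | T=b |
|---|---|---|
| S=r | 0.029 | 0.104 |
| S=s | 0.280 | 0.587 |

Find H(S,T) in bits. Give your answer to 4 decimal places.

H(S,T) = −Σ p(x,y)·log₂ p(x,y) over all 4 cells.
  cell (r,a): −0.029·log₂0.029 = 0.14813
  cell (r,b): −0.104·log₂0.104 = 0.33960
  cell (s,a): −0.280·log₂0.280 = 0.51422
  cell (s,b): −0.587·log₂0.587 = 0.45115
Sum = 1.4531 bits.

1.4531 bits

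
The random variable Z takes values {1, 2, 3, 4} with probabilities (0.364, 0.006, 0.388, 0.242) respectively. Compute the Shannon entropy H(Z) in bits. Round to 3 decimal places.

1.600 bits

H(Z) = −Σ p·log₂ p.
  −(0.364)·log₂(0.364) = 0.5307
  −(0.006)·log₂(0.006) = 0.0443
  −(0.388)·log₂(0.388) = 0.5300
  −(0.242)·log₂(0.242) = 0.4954
Sum: 0.5307 + 0.0443 + 0.5300 + 0.4954 = 1.600 bits.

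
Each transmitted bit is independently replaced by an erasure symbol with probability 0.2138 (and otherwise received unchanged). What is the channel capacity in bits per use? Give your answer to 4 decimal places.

0.7862 bits

Binary erasure channel: capacity C = 1 − ε.
C = 1 − 0.2138 = 0.7862 bits per channel use.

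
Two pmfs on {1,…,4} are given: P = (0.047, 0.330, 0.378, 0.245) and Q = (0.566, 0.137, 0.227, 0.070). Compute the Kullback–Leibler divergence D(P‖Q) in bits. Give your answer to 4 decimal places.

D(P‖Q) = Σ p·log₂(p/q).
  0.047·log₂(0.047/0.566) = -0.16873
  0.330·log₂(0.330/0.137) = 0.41854
  0.378·log₂(0.378/0.227) = 0.27809
  0.245·log₂(0.245/0.070) = 0.44280
D(P‖Q) = 0.9707 bits.

0.9707 bits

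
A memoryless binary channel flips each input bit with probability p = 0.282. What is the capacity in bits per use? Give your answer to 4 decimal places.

0.1418 bits

Binary symmetric channel: C = 1 − h₂(ε) where h₂ is the binary entropy function.
h₂(0.282) = −0.282·log₂0.282 − 0.718·log₂0.718 = 0.8582.
C = 1 − 0.8582 = 0.1418 bits per channel use.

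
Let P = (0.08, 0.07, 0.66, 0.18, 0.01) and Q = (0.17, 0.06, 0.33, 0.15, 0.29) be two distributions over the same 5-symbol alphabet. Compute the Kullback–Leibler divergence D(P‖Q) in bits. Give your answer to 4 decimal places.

0.5873 bits

D(P‖Q) = Σ p·log₂(p/q).
  0.08·log₂(0.08/0.17) = -0.08700
  0.07·log₂(0.07/0.06) = 0.01557
  0.66·log₂(0.66/0.33) = 0.66000
  0.18·log₂(0.18/0.15) = 0.04735
  0.01·log₂(0.01/0.29) = -0.04858
D(P‖Q) = 0.5873 bits.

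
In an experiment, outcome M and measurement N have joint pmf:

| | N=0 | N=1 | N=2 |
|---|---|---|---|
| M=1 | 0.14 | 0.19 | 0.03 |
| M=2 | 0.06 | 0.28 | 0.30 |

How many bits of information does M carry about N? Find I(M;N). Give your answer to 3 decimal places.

0.164 bits

Marginals: p(M) = (0.3600, 0.6400), p(N) = (0.2000, 0.4700, 0.3300).
I(M;N) = Σ p(x,y)·log₂[p(x,y)/(p(x)p(y))].
  (1,0): 0.14·log₂(1.9444) = 0.1343
  (1,1): 0.19·log₂(1.1229) = 0.0318
  (1,2): 0.03·log₂(0.2525) = -0.0596
  (2,0): 0.06·log₂(0.4688) = -0.0656
  (2,1): 0.28·log₂(0.9309) = -0.0289
  (2,2): 0.30·log₂(1.4205) = 0.1519
Sum = 0.164 bits.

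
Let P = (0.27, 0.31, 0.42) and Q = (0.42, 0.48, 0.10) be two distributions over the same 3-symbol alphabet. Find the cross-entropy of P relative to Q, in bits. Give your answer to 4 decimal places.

2.0614 bits

H(P,Q) = −Σ p·log₂ q.
  −0.27·log₂(0.42) = 0.33792
  −0.31·log₂(0.48) = 0.32826
  −0.42·log₂(0.10) = 1.39521
H(P,Q) = 2.0614 bits.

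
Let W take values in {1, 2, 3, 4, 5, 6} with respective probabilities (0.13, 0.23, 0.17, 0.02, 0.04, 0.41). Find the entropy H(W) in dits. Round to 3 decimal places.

0.641 dits

H(W) = −Σ p·log₁₀ p.
  −(0.13)·log₁₀(0.13) = 0.1152
  −(0.23)·log₁₀(0.23) = 0.1468
  −(0.17)·log₁₀(0.17) = 0.1308
  −(0.02)·log₁₀(0.02) = 0.0340
  −(0.04)·log₁₀(0.04) = 0.0559
  −(0.41)·log₁₀(0.41) = 0.1588
Sum: 0.1152 + 0.1468 + 0.1308 + 0.0340 + 0.0559 + 0.1588 = 0.641 dits.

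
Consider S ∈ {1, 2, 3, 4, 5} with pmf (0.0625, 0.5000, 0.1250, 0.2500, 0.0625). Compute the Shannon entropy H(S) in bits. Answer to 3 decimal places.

1.875 bits

H(S) = −Σ p·log₂ p.
  −(0.0625)·log₂(0.0625) = 0.2500
  −(0.5000)·log₂(0.5000) = 0.5000
  −(0.1250)·log₂(0.1250) = 0.3750
  −(0.2500)·log₂(0.2500) = 0.5000
  −(0.0625)·log₂(0.0625) = 0.2500
Sum: 0.2500 + 0.5000 + 0.3750 + 0.5000 + 0.2500 = 1.875 bits.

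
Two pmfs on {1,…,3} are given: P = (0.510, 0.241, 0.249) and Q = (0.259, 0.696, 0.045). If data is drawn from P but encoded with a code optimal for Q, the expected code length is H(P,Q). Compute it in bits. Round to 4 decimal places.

H(P,Q) = −Σ p·log₂ q.
  −0.510·log₂(0.259) = 0.99398
  −0.241·log₂(0.696) = 0.12600
  −0.249·log₂(0.045) = 1.11401
H(P,Q) = 2.2340 bits.

2.2340 bits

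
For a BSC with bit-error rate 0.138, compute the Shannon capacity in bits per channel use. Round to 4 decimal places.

Binary symmetric channel: C = 1 − h₂(ε) where h₂ is the binary entropy function.
h₂(0.138) = −0.138·log₂0.138 − 0.862·log₂0.862 = 0.5790.
C = 1 − 0.5790 = 0.4210 bits per channel use.

0.4210 bits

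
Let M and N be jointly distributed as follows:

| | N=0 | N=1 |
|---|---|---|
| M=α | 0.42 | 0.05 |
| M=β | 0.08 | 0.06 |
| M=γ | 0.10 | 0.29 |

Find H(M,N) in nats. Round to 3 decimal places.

1.474 nats

H(M,N) = −Σ p(x,y)·ln p(x,y) over all 6 cells.
  cell (α,0): −0.42·ln0.42 = 0.3644
  cell (α,1): −0.05·ln0.05 = 0.1498
  cell (β,0): −0.08·ln0.08 = 0.2021
  cell (β,1): −0.06·ln0.06 = 0.1688
  cell (γ,0): −0.10·ln0.10 = 0.2303
  cell (γ,1): −0.29·ln0.29 = 0.3590
Sum = 1.474 nats.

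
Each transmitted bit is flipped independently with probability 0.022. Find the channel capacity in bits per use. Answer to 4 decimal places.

Binary symmetric channel: C = 1 − h₂(ε) where h₂ is the binary entropy function.
h₂(0.022) = −0.022·log₂0.022 − 0.978·log₂0.978 = 0.1525.
C = 1 − 0.1525 = 0.8475 bits per channel use.

0.8475 bits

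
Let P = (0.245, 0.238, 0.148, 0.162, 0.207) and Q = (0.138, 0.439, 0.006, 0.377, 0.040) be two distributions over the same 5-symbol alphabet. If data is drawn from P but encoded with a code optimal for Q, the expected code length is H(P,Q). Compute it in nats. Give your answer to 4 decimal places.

H(P,Q) = −Σ p·ln q.
  −0.245·ln(0.138) = 0.48522
  −0.238·ln(0.439) = 0.19593
  −0.148·ln(0.006) = 0.75717
  −0.162·ln(0.377) = 0.15803
  −0.207·ln(0.040) = 0.66631
H(P,Q) = 2.2627 nats.

2.2627 nats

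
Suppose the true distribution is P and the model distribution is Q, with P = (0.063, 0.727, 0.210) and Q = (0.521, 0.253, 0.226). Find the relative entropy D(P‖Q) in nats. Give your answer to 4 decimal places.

0.6189 nats

D(P‖Q) = Σ p·ln(p/q).
  0.063·ln(0.063/0.521) = -0.13309
  0.727·ln(0.727/0.253) = 0.76738
  0.210·ln(0.210/0.226) = -0.01542
D(P‖Q) = 0.6189 nats.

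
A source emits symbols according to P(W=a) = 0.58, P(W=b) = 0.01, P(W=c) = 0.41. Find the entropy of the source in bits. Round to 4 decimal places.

H(W) = −Σ p·log₂ p.
  −(0.58)·log₂(0.58) = 0.45581
  −(0.01)·log₂(0.01) = 0.06644
  −(0.41)·log₂(0.41) = 0.52738
Sum: 0.45581 + 0.06644 + 0.52738 = 1.0496 bits.

1.0496 bits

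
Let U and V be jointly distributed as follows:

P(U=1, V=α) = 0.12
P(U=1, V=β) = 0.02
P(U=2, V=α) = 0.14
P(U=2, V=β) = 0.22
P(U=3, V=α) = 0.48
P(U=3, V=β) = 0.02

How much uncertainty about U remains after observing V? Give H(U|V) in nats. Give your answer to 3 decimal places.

0.799 nats

Marginals: p(U) = (0.1400, 0.3600, 0.5000), p(V) = (0.7400, 0.2600).
H(U|V) = Σ p(V) · H(U|V=·).
  V=α: p=0.7400, H(U|V=α) = 0.8908
  V=β: p=0.2600, H(U|V=β) = 0.5360
Weighted sum = 0.799 nats.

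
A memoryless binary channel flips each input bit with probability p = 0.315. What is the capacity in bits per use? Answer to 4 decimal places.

0.1011 bits

Binary symmetric channel: C = 1 − h₂(ε) where h₂ is the binary entropy function.
h₂(0.315) = −0.315·log₂0.315 − 0.685·log₂0.685 = 0.8989.
C = 1 − 0.8989 = 0.1011 bits per channel use.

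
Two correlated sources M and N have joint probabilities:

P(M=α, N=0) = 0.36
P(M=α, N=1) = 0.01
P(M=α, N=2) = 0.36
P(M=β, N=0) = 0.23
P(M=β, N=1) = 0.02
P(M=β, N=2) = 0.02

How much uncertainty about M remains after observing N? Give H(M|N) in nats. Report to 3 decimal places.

Chain rule: H(M|N) = H(M,N) − H(N).
Marginals: p(M) = (0.7300, 0.2700), p(N) = (0.5900, 0.0300, 0.3800).
H(M,N) = 1.2761 nats; H(N) = 0.7842 nats.
H(M|N) = 1.2761 − 0.7842 = 0.492 nats.

0.492 nats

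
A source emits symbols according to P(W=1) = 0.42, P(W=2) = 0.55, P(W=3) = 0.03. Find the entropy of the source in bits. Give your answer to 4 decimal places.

H(W) = −Σ p·log₂ p.
  −(0.42)·log₂(0.42) = 0.52565
  −(0.55)·log₂(0.55) = 0.47437
  −(0.03)·log₂(0.03) = 0.15177
Sum: 0.52565 + 0.47437 + 0.15177 = 1.1518 bits.

1.1518 bits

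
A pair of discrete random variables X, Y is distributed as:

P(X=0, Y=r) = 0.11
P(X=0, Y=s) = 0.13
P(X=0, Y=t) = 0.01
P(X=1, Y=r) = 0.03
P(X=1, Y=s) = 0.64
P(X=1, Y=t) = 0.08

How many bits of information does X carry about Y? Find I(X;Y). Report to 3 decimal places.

0.157 bits

Marginals: p(X) = (0.2500, 0.7500), p(Y) = (0.1400, 0.7700, 0.0900).
I(X;Y) = H(X) + H(Y) − H(X,Y).
H(X) = 0.8113, H(Y) = 1.0001, H(X,Y) = 1.6547.
I(X;Y) = 0.8113 + 1.0001 − 1.6547 = 0.157 bits.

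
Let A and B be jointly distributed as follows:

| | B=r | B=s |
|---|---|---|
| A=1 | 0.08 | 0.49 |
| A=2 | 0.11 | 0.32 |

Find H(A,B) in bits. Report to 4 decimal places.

1.6721 bits

H(A,B) = −Σ p(x,y)·log₂ p(x,y) over all 4 cells.
  cell (1,r): −0.08·log₂0.08 = 0.29151
  cell (1,s): −0.49·log₂0.49 = 0.50428
  cell (2,r): −0.11·log₂0.11 = 0.35029
  cell (2,s): −0.32·log₂0.32 = 0.52603
Sum = 1.6721 bits.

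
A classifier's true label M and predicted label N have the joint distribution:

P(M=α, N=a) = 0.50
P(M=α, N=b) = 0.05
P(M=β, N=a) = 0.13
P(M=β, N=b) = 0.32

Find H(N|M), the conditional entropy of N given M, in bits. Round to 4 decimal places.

0.6320 bits

Chain rule: H(N|M) = H(M,N) − H(M).
Marginals: p(M) = (0.5500, 0.4500), p(N) = (0.6300, 0.3700).
H(M,N) = 1.6248 bits; H(M) = 0.9928 bits.
H(N|M) = 1.6248 − 0.9928 = 0.6320 bits.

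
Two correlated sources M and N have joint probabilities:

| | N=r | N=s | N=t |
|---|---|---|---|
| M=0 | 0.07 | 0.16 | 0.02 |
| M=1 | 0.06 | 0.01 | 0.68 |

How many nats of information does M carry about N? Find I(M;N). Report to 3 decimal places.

Marginals: p(M) = (0.2500, 0.7500), p(N) = (0.1300, 0.1700, 0.7000).
I(M;N) = H(M) + H(N) − H(M,N).
H(M) = 0.5623, H(N) = 0.8161, H(M,N) = 1.0347.
I(M;N) = 0.5623 + 0.8161 − 1.0347 = 0.344 nats.

0.344 nats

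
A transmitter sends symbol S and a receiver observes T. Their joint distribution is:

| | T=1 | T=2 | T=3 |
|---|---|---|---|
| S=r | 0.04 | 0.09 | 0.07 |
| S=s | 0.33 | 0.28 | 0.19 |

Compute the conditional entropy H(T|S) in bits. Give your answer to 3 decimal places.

1.542 bits

Chain rule: H(T|S) = H(S,T) − H(S).
Marginals: p(S) = (0.2000, 0.8000), p(T) = (0.3700, 0.3700, 0.2600).
H(S,T) = 2.2642 bits; H(S) = 0.7219 bits.
H(T|S) = 2.2642 − 0.7219 = 1.542 bits.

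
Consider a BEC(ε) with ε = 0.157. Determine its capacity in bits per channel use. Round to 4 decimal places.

Binary erasure channel: capacity C = 1 − ε.
C = 1 − 0.157 = 0.8430 bits per channel use.

0.8430 bits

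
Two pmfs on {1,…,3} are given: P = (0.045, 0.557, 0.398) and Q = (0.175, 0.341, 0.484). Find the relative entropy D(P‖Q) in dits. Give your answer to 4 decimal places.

0.0583 dits

D(P‖Q) = Σ p·log₁₀(p/q).
  0.045·log₁₀(0.045/0.175) = -0.02654
  0.557·log₁₀(0.557/0.341) = 0.11870
  0.398·log₁₀(0.398/0.484) = -0.03381
D(P‖Q) = 0.0583 dits.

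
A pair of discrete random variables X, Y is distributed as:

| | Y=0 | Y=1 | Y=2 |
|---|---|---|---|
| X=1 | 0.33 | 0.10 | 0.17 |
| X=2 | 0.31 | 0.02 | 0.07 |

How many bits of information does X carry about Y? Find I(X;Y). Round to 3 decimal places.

Marginals: p(X) = (0.6000, 0.4000), p(Y) = (0.6400, 0.1200, 0.2400).
I(X;Y) = Σ p(x,y)·log₂[p(x,y)/(p(x)p(y))].
  (1,0): 0.33·log₂(0.8594) = -0.0722
  (1,1): 0.10·log₂(1.3889) = 0.0474
  (1,2): 0.17·log₂(1.1806) = 0.0407
  (2,0): 0.31·log₂(1.2109) = 0.0856
  (2,1): 0.02·log₂(0.4167) = -0.0253
  (2,2): 0.07·log₂(0.7292) = -0.0319
Sum = 0.044 bits.

0.044 bits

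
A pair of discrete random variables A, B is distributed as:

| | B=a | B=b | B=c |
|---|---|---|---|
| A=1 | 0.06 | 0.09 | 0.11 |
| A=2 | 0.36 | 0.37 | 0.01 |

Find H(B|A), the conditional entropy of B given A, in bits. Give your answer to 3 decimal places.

Chain rule: H(B|A) = H(A,B) − H(A).
Marginals: p(A) = (0.2600, 0.7400), p(B) = (0.4200, 0.4600, 0.1200).
H(A,B) = 2.0343 bits; H(A) = 0.8267 bits.
H(B|A) = 2.0343 − 0.8267 = 1.208 bits.

1.208 bits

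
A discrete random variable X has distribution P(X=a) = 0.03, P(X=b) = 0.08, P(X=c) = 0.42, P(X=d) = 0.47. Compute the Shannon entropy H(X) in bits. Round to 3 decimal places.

H(X) = −Σ p·log₂ p.
  −(0.03)·log₂(0.03) = 0.1518
  −(0.08)·log₂(0.08) = 0.2915
  −(0.42)·log₂(0.42) = 0.5256
  −(0.47)·log₂(0.47) = 0.5120
Sum: 0.1518 + 0.2915 + 0.5256 + 0.5120 = 1.481 bits.

1.481 bits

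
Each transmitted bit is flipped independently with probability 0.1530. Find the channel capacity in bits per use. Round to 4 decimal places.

Binary symmetric channel: C = 1 − h₂(ε) where h₂ is the binary entropy function.
h₂(0.1530) = −0.1530·log₂0.1530 − 0.8470·log₂0.8470 = 0.6173.
C = 1 − 0.6173 = 0.3827 bits per channel use.

0.3827 bits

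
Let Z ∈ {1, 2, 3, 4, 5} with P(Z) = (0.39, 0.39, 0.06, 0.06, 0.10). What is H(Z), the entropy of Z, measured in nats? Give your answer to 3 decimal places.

H(Z) = −Σ p·ln p.
  −(0.39)·ln(0.39) = 0.3672
  −(0.39)·ln(0.39) = 0.3672
  −(0.06)·ln(0.06) = 0.1688
  −(0.06)·ln(0.06) = 0.1688
  −(0.10)·ln(0.10) = 0.2303
Sum: 0.3672 + 0.3672 + 0.1688 + 0.1688 + 0.2303 = 1.302 nats.

1.302 nats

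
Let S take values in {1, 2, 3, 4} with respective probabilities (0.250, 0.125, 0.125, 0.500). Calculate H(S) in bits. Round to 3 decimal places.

1.750 bits

H(S) = −Σ p·log₂ p.
  −(0.250)·log₂(0.250) = 0.5000
  −(0.125)·log₂(0.125) = 0.3750
  −(0.125)·log₂(0.125) = 0.3750
  −(0.500)·log₂(0.500) = 0.5000
Sum: 0.5000 + 0.3750 + 0.3750 + 0.5000 = 1.750 bits.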